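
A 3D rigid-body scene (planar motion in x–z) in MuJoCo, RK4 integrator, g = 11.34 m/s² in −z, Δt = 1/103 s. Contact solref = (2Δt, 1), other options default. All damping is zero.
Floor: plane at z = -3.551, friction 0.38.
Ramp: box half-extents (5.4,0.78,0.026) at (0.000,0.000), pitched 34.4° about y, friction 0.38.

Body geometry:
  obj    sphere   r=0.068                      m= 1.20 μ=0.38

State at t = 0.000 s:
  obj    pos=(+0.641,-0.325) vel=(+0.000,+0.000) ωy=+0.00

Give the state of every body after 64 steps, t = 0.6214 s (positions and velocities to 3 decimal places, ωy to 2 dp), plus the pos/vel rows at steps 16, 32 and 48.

State at t = 0.6214 s:
  obj    pos=(+1.370,-0.824) vel=(+2.346,-1.607) ωy=+41.80

Key-timestep trajectory:
   step    t(s)  obj.x    obj.z    obj.vx   obj.vz 
     16  0.1553   +0.687  -0.356  +0.587  -0.402
     32  0.3107   +0.823  -0.450  +1.173  -0.804
     48  0.4660   +1.051  -0.606  +1.760  -1.205


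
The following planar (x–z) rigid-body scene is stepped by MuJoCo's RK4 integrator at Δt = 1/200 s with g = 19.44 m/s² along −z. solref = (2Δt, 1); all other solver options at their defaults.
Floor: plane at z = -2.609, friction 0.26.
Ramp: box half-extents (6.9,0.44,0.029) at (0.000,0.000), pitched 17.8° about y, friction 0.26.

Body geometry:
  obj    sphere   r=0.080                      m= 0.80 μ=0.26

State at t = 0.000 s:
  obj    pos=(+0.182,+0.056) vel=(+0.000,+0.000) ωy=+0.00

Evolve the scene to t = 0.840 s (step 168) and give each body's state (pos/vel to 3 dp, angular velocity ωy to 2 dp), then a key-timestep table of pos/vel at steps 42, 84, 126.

State at t = 0.840 s:
  obj    pos=(+1.608,-0.402) vel=(+3.395,-1.090) ωy=+44.56

Key-timestep trajectory:
   step    t(s)  obj.x    obj.z    obj.vx   obj.vz 
     42  0.2100   +0.271  +0.027  +0.849  -0.273
     84  0.4200   +0.539  -0.058  +1.698  -0.545
    126  0.6300   +0.984  -0.202  +2.546  -0.818


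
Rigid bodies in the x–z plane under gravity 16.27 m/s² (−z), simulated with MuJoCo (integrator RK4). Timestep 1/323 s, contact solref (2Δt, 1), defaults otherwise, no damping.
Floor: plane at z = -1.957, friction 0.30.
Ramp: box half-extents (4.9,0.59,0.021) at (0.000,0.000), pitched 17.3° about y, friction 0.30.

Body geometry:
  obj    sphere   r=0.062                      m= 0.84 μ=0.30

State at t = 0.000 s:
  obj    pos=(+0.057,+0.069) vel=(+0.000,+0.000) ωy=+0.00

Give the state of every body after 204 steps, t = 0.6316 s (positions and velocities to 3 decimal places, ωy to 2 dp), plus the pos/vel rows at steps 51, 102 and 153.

State at t = 0.6316 s:
  obj    pos=(+0.715,-0.136) vel=(+2.084,-0.649) ωy=+35.20

Key-timestep trajectory:
   step    t(s)  obj.x    obj.z    obj.vx   obj.vz 
     51  0.1579   +0.098  +0.056  +0.521  -0.162
    102  0.3158   +0.222  +0.018  +1.042  -0.325
    153  0.4737   +0.427  -0.046  +1.563  -0.487


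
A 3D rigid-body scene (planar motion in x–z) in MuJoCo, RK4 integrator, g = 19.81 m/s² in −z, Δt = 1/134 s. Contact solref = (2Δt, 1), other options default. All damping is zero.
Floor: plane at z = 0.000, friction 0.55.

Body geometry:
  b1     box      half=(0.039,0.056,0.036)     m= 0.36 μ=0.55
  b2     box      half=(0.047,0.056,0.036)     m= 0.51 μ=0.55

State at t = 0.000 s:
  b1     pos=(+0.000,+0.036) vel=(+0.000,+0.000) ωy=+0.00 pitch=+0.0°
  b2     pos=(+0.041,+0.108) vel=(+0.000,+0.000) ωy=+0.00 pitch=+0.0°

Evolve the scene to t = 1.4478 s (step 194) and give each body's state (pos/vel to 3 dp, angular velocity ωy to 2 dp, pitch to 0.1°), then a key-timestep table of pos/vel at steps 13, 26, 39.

State at t = 1.4478 s:
  b1     pos=(+0.000,+0.036) vel=(+0.000,+0.000) ωy=+0.00 pitch=+0.0°
  b2     pos=(+0.088,+0.047) vel=(+0.000,+0.000) ωy=+0.00 pitch=+90.0°

Key-timestep trajectory:
   step    t(s)  b1.x    b1.z    b1.vx   b1.vz   b2.x    b2.z    b2.vx   b2.vz 
     13  0.0970   +0.000  +0.036  +0.000  +0.001   +0.044  +0.107  +0.084  -0.010
     26  0.1940   +0.000  +0.036  -0.001  +0.000   +0.064  +0.098  +0.336  -0.333
     39  0.2910   +0.000  +0.036  +0.000  +0.000   +0.090  +0.044  -0.058  +0.121


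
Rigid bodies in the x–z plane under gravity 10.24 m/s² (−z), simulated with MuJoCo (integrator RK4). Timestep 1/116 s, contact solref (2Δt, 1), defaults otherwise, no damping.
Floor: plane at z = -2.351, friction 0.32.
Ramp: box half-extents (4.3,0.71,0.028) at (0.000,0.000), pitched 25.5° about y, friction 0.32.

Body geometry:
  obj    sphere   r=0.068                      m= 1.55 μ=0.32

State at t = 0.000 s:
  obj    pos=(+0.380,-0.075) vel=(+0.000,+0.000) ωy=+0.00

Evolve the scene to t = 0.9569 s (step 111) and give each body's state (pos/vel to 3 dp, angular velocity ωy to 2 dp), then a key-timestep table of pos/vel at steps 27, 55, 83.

State at t = 0.9569 s:
  obj    pos=(+1.681,-0.696) vel=(+2.720,-1.297) ωy=+44.30

Key-timestep trajectory:
   step    t(s)  obj.x    obj.z    obj.vx   obj.vz 
     27  0.2328   +0.457  -0.112  +0.662  -0.316
     55  0.4741   +0.700  -0.227  +1.348  -0.643
     83  0.7155   +1.108  -0.422  +2.034  -0.970


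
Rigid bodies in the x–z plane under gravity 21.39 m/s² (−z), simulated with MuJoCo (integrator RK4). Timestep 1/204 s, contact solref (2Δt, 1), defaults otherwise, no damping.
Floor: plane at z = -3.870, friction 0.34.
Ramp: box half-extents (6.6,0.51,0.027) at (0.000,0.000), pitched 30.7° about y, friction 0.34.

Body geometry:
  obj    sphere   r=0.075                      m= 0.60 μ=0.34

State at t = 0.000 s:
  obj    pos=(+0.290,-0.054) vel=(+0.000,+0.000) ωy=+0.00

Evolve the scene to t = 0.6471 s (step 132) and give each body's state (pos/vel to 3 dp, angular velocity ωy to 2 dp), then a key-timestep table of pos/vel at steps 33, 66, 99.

State at t = 0.6471 s:
  obj    pos=(+1.694,-0.887) vel=(+4.340,-2.577) ωy=+67.28

Key-timestep trajectory:
   step    t(s)  obj.x    obj.z    obj.vx   obj.vz 
     33  0.1618   +0.378  -0.106  +1.085  -0.644
     66  0.3235   +0.641  -0.262  +2.170  -1.289
     99  0.4853   +1.080  -0.523  +3.255  -1.933


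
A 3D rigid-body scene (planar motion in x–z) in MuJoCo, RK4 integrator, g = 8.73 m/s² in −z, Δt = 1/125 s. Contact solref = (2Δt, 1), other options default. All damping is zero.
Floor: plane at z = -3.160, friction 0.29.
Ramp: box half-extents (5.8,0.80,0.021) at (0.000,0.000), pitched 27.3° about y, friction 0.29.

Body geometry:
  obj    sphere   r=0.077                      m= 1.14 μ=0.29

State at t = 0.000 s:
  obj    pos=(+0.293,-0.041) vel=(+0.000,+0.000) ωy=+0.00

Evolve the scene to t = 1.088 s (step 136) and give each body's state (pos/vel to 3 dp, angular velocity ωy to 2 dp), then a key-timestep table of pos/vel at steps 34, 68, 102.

State at t = 1.088 s:
  obj    pos=(+1.797,-0.817) vel=(+2.765,-1.427) ωy=+40.40

Key-timestep trajectory:
   step    t(s)  obj.x    obj.z    obj.vx   obj.vz 
     34  0.2720   +0.387  -0.090  +0.692  -0.357
     68  0.5440   +0.669  -0.235  +1.383  -0.714
    102  0.8160   +1.139  -0.478  +2.074  -1.070


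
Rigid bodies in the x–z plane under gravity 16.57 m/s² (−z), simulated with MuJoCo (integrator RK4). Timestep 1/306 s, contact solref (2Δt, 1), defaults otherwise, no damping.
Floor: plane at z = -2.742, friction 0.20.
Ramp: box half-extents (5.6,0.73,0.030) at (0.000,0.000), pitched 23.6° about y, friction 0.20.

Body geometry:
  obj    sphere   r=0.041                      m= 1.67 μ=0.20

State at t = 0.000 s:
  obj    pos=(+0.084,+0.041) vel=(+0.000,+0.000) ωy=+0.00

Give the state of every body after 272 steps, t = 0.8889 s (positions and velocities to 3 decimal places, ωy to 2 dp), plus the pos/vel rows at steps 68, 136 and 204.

State at t = 0.8889 s:
  obj    pos=(+1.800,-0.709) vel=(+3.860,-1.686) ωy=+102.71

Key-timestep trajectory:
   step    t(s)  obj.x    obj.z    obj.vx   obj.vz 
     68  0.2222   +0.191  -0.006  +0.965  -0.422
    136  0.4444   +0.513  -0.147  +1.930  -0.843
    204  0.6667   +1.049  -0.381  +2.895  -1.265


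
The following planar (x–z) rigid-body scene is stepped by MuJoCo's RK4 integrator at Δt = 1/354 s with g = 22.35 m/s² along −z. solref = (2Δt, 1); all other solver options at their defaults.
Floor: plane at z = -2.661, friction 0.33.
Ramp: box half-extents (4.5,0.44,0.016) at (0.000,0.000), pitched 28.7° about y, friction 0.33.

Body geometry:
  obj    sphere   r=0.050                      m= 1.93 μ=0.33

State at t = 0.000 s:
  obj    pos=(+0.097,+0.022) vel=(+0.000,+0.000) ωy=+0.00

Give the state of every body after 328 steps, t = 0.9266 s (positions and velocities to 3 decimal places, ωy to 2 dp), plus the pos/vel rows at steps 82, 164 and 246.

State at t = 0.9266 s:
  obj    pos=(+2.984,-1.558) vel=(+6.231,-3.411) ωy=+142.05

Key-timestep trajectory:
   step    t(s)  obj.x    obj.z    obj.vx   obj.vz 
     82  0.2316   +0.278  -0.077  +1.558  -0.853
    164  0.4633   +0.819  -0.373  +3.115  -1.706
    246  0.6949   +1.721  -0.867  +4.673  -2.558


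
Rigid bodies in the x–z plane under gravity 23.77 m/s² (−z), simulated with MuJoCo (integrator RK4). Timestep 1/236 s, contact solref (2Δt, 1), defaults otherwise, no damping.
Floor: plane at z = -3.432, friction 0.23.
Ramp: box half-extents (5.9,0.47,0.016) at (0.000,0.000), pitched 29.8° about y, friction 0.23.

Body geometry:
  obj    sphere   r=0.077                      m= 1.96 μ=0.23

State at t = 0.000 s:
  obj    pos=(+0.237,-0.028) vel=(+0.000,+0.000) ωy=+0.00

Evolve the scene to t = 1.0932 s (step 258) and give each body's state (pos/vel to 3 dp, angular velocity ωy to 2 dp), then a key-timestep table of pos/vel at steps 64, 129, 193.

State at t = 1.0932 s:
  obj    pos=(+4.613,-2.535) vel=(+8.005,-4.585) ωy=+119.77

Key-timestep trajectory:
   step    t(s)  obj.x    obj.z    obj.vx   obj.vz 
     64  0.2712   +0.506  -0.183  +1.986  -1.137
    129  0.5466   +1.331  -0.655  +4.003  -2.292
    193  0.8178   +2.686  -1.431  +5.988  -3.430


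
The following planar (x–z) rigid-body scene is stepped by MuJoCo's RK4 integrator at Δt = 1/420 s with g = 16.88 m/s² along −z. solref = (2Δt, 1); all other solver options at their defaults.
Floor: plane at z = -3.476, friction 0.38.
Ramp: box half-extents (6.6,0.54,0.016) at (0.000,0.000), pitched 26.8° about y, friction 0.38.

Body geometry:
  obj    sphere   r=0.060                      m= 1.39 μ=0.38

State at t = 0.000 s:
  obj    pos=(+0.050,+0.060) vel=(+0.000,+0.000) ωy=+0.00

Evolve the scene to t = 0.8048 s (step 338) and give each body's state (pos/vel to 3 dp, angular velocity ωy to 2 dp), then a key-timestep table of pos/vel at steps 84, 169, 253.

State at t = 0.8048 s:
  obj    pos=(+1.621,-0.734) vel=(+3.905,-1.973) ωy=+72.91

Key-timestep trajectory:
   step    t(s)  obj.x    obj.z    obj.vx   obj.vz 
     84  0.2000   +0.147  +0.011  +0.971  -0.490
    169  0.4024   +0.443  -0.139  +1.953  -0.986
    253  0.6024   +0.930  -0.385  +2.923  -1.477


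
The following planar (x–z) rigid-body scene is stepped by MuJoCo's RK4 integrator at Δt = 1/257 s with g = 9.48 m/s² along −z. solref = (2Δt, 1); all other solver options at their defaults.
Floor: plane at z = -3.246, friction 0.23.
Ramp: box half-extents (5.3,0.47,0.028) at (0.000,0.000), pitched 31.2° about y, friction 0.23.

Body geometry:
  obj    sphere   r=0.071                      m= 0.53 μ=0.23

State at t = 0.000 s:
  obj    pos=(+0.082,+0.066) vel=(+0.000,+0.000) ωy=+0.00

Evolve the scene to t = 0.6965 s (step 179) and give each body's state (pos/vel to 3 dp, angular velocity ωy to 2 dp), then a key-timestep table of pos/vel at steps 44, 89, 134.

State at t = 0.6965 s:
  obj    pos=(+0.810,-0.375) vel=(+2.090,-1.266) ωy=+34.40

Key-timestep trajectory:
   step    t(s)  obj.x    obj.z    obj.vx   obj.vz 
     44  0.1712   +0.126  +0.039  +0.514  -0.311
     89  0.3463   +0.262  -0.043  +1.039  -0.629
    134  0.5214   +0.490  -0.181  +1.565  -0.948


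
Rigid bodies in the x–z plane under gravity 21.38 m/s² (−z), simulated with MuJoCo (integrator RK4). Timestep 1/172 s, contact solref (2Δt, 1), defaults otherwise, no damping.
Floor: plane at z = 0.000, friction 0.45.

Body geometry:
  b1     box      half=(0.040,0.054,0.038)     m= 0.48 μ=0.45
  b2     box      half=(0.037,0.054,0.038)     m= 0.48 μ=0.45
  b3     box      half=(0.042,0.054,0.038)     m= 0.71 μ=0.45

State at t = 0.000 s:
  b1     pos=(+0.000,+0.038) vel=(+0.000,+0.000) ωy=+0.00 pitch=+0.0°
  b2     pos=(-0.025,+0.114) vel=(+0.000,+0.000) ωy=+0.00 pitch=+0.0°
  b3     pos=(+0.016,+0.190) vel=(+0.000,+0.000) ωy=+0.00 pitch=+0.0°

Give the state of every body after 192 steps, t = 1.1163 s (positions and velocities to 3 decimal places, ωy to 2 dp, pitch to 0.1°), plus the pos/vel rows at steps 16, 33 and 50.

State at t = 1.1163 s:
  b1     pos=(+0.000,+0.038) vel=(+0.000,+0.000) ωy=+0.00 pitch=+0.0°
  b2     pos=(-0.026,+0.114) vel=(+0.000,+0.000) ωy=+0.00 pitch=+0.0°
  b3     pos=(+0.118,+0.038) vel=(+0.000,+0.000) ωy=+0.00 pitch=+180.0°

Key-timestep trajectory:
   step    t(s)  b1.x    b1.z    b1.vx   b1.vz   b2.x    b2.z    b2.vx   b2.vz   b3.x    b3.z    b3.vx   b3.vz 
     16  0.0930   +0.000  +0.038  -0.001  +0.000   -0.025  +0.114  -0.002  +0.001   +0.023  +0.189  +0.174  -0.048
     33  0.1919   +0.000  +0.038  +0.000  +0.000   -0.025  +0.114  +0.000  +0.000   +0.056  +0.149  +0.427  -1.134
     50  0.2907   +0.000  +0.038  +0.000  +0.000   -0.026  +0.114  +0.000  +0.000   +0.121  +0.034  -0.115  +0.114


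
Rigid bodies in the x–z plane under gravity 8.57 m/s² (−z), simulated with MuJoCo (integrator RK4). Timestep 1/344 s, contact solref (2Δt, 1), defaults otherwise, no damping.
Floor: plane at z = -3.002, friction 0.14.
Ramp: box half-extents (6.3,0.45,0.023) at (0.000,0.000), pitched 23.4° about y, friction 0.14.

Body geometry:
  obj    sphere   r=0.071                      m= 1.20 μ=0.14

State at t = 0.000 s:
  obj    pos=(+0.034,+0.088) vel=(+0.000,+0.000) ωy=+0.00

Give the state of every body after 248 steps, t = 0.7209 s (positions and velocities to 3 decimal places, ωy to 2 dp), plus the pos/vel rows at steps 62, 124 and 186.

State at t = 0.7209 s:
  obj    pos=(+0.614,-0.163) vel=(+1.609,-0.696) ωy=+24.68

Key-timestep trajectory:
   step    t(s)  obj.x    obj.z    obj.vx   obj.vz 
     62  0.1802   +0.070  +0.072  +0.402  -0.174
    124  0.3605   +0.179  +0.025  +0.804  -0.348
    186  0.5407   +0.360  -0.053  +1.207  -0.522


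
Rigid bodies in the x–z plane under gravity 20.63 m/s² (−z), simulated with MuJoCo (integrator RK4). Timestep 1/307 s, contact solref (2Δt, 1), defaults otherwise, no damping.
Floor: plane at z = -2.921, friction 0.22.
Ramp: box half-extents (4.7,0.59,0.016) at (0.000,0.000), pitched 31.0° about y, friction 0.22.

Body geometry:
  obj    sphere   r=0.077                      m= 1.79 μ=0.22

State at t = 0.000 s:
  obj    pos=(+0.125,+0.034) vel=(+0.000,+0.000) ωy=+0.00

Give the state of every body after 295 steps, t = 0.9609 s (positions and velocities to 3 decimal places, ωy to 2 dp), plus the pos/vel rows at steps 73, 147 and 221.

State at t = 0.9609 s:
  obj    pos=(+3.129,-1.771) vel=(+6.252,-3.756) ωy=+94.69

Key-timestep trajectory:
   step    t(s)  obj.x    obj.z    obj.vx   obj.vz 
     73  0.2378   +0.309  -0.077  +1.547  -0.930
    147  0.4788   +0.871  -0.415  +3.115  -1.872
    221  0.7199   +1.811  -0.980  +4.683  -2.814


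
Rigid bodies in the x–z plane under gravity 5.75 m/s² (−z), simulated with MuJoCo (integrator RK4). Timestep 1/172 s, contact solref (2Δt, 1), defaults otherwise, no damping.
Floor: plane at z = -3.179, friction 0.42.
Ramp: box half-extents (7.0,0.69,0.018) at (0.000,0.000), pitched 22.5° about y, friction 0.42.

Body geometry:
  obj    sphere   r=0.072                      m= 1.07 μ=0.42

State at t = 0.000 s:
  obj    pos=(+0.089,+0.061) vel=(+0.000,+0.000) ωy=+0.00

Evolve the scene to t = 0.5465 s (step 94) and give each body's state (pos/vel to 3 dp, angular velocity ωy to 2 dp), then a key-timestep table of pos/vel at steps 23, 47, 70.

State at t = 0.5465 s:
  obj    pos=(+0.306,-0.029) vel=(+0.794,-0.329) ωy=+11.93

Key-timestep trajectory:
   step    t(s)  obj.x    obj.z    obj.vx   obj.vz 
     23  0.1337   +0.102  +0.055  +0.194  -0.080
     47  0.2733   +0.143  +0.038  +0.397  -0.164
     70  0.4070   +0.209  +0.011  +0.591  -0.245


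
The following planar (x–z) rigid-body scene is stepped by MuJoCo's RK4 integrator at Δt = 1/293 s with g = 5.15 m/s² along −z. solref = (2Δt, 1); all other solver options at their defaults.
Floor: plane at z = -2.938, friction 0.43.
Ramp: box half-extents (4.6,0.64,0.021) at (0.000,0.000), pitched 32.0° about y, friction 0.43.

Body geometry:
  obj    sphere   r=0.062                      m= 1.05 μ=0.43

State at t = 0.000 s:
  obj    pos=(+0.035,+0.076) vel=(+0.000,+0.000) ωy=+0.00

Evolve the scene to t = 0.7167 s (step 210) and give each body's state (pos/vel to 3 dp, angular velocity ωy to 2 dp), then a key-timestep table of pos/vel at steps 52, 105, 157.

State at t = 0.7167 s:
  obj    pos=(+0.460,-0.189) vel=(+1.185,-0.740) ωy=+22.53

Key-timestep trajectory:
   step    t(s)  obj.x    obj.z    obj.vx   obj.vz 
     52  0.1775   +0.061  +0.060  +0.293  -0.183
    105  0.3584   +0.141  +0.010  +0.592  -0.370
    157  0.5358   +0.272  -0.072  +0.886  -0.554


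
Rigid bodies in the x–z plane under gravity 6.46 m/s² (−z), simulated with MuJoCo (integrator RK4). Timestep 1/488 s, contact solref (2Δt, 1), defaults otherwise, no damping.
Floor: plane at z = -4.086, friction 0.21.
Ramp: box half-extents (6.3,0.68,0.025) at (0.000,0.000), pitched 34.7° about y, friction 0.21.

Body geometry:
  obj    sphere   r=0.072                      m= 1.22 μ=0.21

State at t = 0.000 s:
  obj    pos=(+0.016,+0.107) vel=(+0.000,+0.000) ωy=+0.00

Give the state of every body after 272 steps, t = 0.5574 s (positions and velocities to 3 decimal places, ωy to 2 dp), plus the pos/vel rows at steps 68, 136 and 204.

State at t = 0.5574 s:
  obj    pos=(+0.352,-0.125) vel=(+1.204,-0.834) ωy=+20.33

Key-timestep trajectory:
   step    t(s)  obj.x    obj.z    obj.vx   obj.vz 
     68  0.1393   +0.037  +0.092  +0.301  -0.208
    136  0.2787   +0.100  +0.049  +0.602  -0.417
    204  0.4180   +0.205  -0.024  +0.903  -0.625


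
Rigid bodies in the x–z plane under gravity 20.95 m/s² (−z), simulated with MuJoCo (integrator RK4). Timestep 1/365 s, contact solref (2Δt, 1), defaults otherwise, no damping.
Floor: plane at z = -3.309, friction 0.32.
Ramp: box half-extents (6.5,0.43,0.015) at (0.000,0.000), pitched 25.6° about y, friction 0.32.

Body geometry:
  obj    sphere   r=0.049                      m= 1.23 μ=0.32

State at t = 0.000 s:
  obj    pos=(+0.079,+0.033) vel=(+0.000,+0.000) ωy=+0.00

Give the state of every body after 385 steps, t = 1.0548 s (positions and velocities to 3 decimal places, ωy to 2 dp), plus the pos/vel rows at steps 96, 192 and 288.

State at t = 1.0548 s:
  obj    pos=(+3.323,-1.521) vel=(+6.151,-2.947) ωy=+139.18

Key-timestep trajectory:
   step    t(s)  obj.x    obj.z    obj.vx   obj.vz 
     96  0.2630   +0.281  -0.064  +1.534  -0.735
    192  0.5260   +0.886  -0.353  +3.067  -1.470
    288  0.7890   +1.894  -0.837  +4.601  -2.204


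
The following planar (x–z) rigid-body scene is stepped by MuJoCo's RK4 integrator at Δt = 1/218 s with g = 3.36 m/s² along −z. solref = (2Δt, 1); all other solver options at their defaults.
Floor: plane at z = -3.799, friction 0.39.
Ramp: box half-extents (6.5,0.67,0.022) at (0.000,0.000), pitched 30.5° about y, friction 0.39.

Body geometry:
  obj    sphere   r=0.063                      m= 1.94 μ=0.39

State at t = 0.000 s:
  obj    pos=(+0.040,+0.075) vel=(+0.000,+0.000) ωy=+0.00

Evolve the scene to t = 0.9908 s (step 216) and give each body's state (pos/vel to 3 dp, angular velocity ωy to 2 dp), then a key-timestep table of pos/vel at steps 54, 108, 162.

State at t = 0.9908 s:
  obj    pos=(+0.555,-0.228) vel=(+1.040,-0.613) ωy=+19.15

Key-timestep trajectory:
   step    t(s)  obj.x    obj.z    obj.vx   obj.vz 
     54  0.2477   +0.072  +0.056  +0.260  -0.153
    108  0.4954   +0.169  -0.001  +0.520  -0.306
    162  0.7431   +0.330  -0.096  +0.780  -0.459


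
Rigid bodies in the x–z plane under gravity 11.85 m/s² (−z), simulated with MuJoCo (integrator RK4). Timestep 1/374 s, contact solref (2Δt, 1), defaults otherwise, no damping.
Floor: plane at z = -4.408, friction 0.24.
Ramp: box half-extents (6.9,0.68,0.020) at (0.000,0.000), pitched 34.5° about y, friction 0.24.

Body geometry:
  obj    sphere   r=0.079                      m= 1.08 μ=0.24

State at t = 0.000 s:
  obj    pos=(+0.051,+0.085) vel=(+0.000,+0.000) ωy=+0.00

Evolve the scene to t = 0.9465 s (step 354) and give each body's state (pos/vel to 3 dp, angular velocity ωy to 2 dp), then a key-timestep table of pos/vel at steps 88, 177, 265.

State at t = 0.9465 s:
  obj    pos=(+1.821,-1.132) vel=(+3.740,-2.570) ωy=+57.43

Key-timestep trajectory:
   step    t(s)  obj.x    obj.z    obj.vx   obj.vz 
     88  0.2353   +0.160  +0.010  +0.930  -0.639
    177  0.4733   +0.494  -0.219  +1.870  -1.285
    265  0.7086   +1.043  -0.597  +2.800  -1.924


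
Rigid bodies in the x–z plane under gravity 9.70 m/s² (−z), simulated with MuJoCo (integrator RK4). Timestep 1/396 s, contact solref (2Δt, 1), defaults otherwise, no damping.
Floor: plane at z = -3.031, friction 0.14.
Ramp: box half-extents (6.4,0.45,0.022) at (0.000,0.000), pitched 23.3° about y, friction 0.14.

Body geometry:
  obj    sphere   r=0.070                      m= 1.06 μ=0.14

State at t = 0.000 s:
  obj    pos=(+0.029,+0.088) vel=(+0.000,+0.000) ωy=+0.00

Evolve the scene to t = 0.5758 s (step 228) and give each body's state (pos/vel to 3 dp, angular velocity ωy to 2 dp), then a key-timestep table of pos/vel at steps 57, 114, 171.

State at t = 0.5758 s:
  obj    pos=(+0.446,-0.092) vel=(+1.449,-0.624) ωy=+22.54

Key-timestep trajectory:
   step    t(s)  obj.x    obj.z    obj.vx   obj.vz 
     57  0.1439   +0.055  +0.076  +0.362  -0.156
    114  0.2879   +0.133  +0.043  +0.725  -0.312
    171  0.4318   +0.264  -0.013  +1.087  -0.468


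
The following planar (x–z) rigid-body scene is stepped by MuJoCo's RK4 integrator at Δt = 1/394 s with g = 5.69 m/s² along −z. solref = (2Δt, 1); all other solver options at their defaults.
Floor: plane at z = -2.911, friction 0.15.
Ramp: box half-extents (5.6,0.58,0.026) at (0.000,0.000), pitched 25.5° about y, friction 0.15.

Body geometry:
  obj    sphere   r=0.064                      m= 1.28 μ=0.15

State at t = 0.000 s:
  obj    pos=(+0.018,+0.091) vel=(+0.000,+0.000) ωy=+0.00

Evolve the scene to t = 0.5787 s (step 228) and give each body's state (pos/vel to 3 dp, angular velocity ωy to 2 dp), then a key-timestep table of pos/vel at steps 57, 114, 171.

State at t = 0.5787 s:
  obj    pos=(+0.283,-0.035) vel=(+0.914,-0.436) ωy=+15.82

Key-timestep trajectory:
   step    t(s)  obj.x    obj.z    obj.vx   obj.vz 
     57  0.1447   +0.035  +0.083  +0.229  -0.109
    114  0.2893   +0.084  +0.060  +0.457  -0.218
    171  0.4340   +0.167  +0.020  +0.686  -0.327


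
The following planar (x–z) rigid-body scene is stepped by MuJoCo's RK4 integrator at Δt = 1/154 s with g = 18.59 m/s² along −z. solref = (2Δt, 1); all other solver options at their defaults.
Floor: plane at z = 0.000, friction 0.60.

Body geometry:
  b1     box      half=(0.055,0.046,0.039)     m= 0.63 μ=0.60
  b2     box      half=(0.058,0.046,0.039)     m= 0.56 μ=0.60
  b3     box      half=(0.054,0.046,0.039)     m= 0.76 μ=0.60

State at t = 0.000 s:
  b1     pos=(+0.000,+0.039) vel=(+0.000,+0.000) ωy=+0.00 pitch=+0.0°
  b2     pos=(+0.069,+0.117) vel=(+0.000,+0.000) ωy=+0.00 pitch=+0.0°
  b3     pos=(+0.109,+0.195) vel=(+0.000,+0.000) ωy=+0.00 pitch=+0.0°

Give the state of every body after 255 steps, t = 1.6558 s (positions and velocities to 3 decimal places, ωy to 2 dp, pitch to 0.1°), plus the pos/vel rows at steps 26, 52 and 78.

State at t = 1.6558 s:
  b1     pos=(+0.000,+0.039) vel=(+0.000,+0.000) ωy=+0.00 pitch=+0.0°
  b2     pos=(+0.123,+0.058) vel=(+0.000,+0.000) ωy=+0.00 pitch=+90.0°
  b3     pos=(+0.331,+0.039) vel=(+0.000,+0.000) ωy=+0.00 pitch=+180.0°

Key-timestep trajectory:
   step    t(s)  b1.x    b1.z    b1.vx   b1.vz   b2.x    b2.z    b2.vx   b2.vz   b3.x    b3.z    b3.vx   b3.vz 
     26  0.1688   +0.000  +0.039  +0.000  +0.000   +0.100  +0.078  +0.311  -0.960   +0.194  +0.089  +0.754  -1.819
     52  0.3377   +0.000  +0.039  +0.000  +0.000   +0.148  +0.068  -0.016  -0.004   +0.292  +0.064  +0.481  -0.134
     78  0.5065   +0.000  +0.039  +0.000  +0.000   +0.117  +0.061  +0.053  +0.001   +0.331  +0.039  -0.001  +0.002


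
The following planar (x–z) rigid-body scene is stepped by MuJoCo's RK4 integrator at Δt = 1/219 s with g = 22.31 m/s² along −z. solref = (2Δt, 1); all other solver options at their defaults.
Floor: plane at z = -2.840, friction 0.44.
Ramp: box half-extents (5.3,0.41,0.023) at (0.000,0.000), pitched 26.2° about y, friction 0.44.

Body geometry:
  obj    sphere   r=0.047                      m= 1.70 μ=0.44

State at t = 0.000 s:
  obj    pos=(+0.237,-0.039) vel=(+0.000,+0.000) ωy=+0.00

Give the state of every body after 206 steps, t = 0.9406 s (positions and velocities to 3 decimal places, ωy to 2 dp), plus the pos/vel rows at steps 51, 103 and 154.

State at t = 0.9406 s:
  obj    pos=(+3.030,-1.413) vel=(+5.938,-2.922) ωy=+140.80

Key-timestep trajectory:
   step    t(s)  obj.x    obj.z    obj.vx   obj.vz 
     51  0.2329   +0.408  -0.123  +1.470  -0.723
    103  0.4703   +0.935  -0.382  +2.969  -1.461
    154  0.7032   +1.798  -0.807  +4.439  -2.184


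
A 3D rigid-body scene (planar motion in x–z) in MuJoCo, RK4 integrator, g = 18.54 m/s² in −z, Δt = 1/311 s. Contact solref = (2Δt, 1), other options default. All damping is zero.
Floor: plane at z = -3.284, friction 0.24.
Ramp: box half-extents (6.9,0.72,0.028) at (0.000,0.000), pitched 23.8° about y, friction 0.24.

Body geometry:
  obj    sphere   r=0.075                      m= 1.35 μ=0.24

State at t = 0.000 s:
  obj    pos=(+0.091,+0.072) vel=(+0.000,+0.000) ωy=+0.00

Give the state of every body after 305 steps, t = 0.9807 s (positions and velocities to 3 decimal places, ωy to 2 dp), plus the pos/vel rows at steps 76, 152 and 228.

State at t = 0.9807 s:
  obj    pos=(+2.443,-0.965) vel=(+4.795,-2.115) ωy=+69.87

Key-timestep trajectory:
   step    t(s)  obj.x    obj.z    obj.vx   obj.vz 
     76  0.2444   +0.237  +0.008  +1.195  -0.527
    152  0.4887   +0.675  -0.185  +2.390  -1.054
    228  0.7331   +1.405  -0.507  +3.585  -1.581


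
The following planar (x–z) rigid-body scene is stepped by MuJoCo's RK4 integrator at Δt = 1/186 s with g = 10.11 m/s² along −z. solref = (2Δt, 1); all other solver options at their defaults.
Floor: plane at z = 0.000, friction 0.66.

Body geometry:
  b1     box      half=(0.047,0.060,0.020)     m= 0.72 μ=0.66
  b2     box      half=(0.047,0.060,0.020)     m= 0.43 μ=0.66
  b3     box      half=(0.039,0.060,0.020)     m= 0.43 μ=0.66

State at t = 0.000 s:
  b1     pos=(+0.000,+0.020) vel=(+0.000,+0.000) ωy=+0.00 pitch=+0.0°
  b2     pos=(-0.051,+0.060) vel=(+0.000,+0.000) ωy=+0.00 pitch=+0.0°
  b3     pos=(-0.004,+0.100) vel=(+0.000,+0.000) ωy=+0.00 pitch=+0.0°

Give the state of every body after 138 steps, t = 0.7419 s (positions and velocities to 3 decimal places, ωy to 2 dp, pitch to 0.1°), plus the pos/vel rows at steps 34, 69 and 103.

State at t = 0.7419 s:
  b1     pos=(+0.000,+0.020) vel=(+0.000,+0.000) ωy=+0.00 pitch=+0.0°
  b2     pos=(-0.103,+0.048) vel=(-0.133,+0.069) ωy=-2.74 pitch=-96.0°
  b3     pos=(+0.097,+0.020) vel=(+0.000,+0.001) ωy=+0.01 pitch=+180.0°

Key-timestep trajectory:
   step    t(s)  b1.x    b1.z    b1.vx   b1.vz   b2.x    b2.z    b2.vx   b2.vz   b3.x    b3.z    b3.vx   b3.vz 
     34  0.1828   +0.000  +0.020  +0.000  +0.000   -0.051  +0.060  +0.000  +0.000   -0.001  +0.100  +0.038  -0.005
     69  0.3710   +0.000  +0.020  +0.000  +0.000   -0.052  +0.060  -0.039  -0.010   +0.024  +0.082  +0.307  -0.029
    103  0.5538   +0.000  +0.020  +0.000  +0.000   -0.073  +0.051  -0.137  +0.027   +0.070  +0.074  +0.317  -0.239


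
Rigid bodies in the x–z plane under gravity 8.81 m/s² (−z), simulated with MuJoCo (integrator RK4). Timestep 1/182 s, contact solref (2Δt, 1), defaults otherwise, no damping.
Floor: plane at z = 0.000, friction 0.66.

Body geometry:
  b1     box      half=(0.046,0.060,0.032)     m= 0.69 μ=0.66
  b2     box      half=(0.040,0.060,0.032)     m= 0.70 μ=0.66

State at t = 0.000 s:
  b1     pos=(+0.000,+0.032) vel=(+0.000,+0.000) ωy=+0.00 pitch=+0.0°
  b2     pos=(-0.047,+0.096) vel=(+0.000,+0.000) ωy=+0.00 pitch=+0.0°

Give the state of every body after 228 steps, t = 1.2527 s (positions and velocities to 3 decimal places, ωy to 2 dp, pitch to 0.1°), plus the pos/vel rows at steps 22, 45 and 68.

State at t = 1.2527 s:
  b1     pos=(+0.000,+0.032) vel=(+0.000,+0.000) ωy=+0.00 pitch=+0.0°
  b2     pos=(-0.087,+0.040) vel=(+0.000,+0.000) ωy=+0.00 pitch=-90.0°

Key-timestep trajectory:
   step    t(s)  b1.x    b1.z    b1.vx   b1.vz   b2.x    b2.z    b2.vx   b2.vz 
     22  0.1209   +0.000  +0.032  +0.000  +0.000   -0.048  +0.096  -0.026  -0.002
     45  0.2473   +0.000  +0.032  +0.000  +0.000   -0.056  +0.094  -0.120  -0.051
     68  0.3736   +0.000  +0.032  +0.000  +0.000   -0.081  +0.064  -0.231  -0.645


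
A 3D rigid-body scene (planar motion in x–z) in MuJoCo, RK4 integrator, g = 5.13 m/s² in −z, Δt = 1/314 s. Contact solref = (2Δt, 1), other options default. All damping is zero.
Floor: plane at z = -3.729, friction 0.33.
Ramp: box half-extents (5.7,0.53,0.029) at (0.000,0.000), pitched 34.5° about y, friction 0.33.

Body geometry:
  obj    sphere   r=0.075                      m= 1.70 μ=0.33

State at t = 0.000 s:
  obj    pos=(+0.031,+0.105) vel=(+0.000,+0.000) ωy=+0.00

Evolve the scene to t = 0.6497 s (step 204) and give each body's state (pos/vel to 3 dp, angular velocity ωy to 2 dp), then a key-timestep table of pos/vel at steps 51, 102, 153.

State at t = 0.6497 s:
  obj    pos=(+0.392,-0.143) vel=(+1.111,-0.764) ωy=+17.97

Key-timestep trajectory:
   step    t(s)  obj.x    obj.z    obj.vx   obj.vz 
     51  0.1624   +0.054  +0.089  +0.278  -0.191
    102  0.3248   +0.121  +0.043  +0.556  -0.382
    153  0.4873   +0.234  -0.035  +0.834  -0.573


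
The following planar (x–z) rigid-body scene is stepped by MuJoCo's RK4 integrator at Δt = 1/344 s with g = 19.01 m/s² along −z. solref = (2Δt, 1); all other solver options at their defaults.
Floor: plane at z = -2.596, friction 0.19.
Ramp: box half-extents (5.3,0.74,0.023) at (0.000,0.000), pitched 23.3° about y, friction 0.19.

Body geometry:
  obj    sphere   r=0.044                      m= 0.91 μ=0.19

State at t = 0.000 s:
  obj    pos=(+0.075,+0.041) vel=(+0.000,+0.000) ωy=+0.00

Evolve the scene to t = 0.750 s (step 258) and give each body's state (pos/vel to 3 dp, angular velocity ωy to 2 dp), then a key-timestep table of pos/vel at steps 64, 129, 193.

State at t = 0.750 s:
  obj    pos=(+1.462,-0.557) vel=(+3.700,-1.593) ωy=+91.53

Key-timestep trajectory:
   step    t(s)  obj.x    obj.z    obj.vx   obj.vz 
     64  0.1860   +0.160  +0.004  +0.918  -0.395
    129  0.3750   +0.422  -0.109  +1.850  -0.797
    193  0.5610   +0.851  -0.294  +2.768  -1.192


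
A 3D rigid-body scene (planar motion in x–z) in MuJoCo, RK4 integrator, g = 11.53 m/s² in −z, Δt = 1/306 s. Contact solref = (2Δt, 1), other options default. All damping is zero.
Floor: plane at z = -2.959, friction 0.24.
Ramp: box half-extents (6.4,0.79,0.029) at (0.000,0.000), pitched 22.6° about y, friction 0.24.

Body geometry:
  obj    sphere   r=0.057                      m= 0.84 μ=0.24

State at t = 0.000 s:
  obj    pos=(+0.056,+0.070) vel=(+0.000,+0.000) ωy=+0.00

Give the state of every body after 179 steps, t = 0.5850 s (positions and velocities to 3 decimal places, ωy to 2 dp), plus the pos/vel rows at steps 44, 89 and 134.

State at t = 0.5850 s:
  obj    pos=(+0.556,-0.138) vel=(+1.709,-0.712) ωy=+32.47

Key-timestep trajectory:
   step    t(s)  obj.x    obj.z    obj.vx   obj.vz 
     44  0.1438   +0.086  +0.057  +0.420  -0.175
     89  0.2908   +0.180  +0.018  +0.850  -0.354
    134  0.4379   +0.336  -0.047  +1.280  -0.533


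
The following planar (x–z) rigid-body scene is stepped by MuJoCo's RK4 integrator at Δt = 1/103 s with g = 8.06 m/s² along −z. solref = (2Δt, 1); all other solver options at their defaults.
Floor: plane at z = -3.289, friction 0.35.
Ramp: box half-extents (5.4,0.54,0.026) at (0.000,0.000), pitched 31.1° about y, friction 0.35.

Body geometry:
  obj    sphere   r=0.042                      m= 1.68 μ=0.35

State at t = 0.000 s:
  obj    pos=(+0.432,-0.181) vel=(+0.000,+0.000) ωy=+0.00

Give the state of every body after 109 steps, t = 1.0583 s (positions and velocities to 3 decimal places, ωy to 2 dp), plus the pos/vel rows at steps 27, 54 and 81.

State at t = 1.0583 s:
  obj    pos=(+1.858,-1.041) vel=(+2.695,-1.625) ωy=+74.91

Key-timestep trajectory:
   step    t(s)  obj.x    obj.z    obj.vx   obj.vz 
     27  0.2621   +0.520  -0.234  +0.668  -0.403
     54  0.5243   +0.782  -0.392  +1.335  -0.805
     81  0.7864   +1.219  -0.656  +2.002  -1.208


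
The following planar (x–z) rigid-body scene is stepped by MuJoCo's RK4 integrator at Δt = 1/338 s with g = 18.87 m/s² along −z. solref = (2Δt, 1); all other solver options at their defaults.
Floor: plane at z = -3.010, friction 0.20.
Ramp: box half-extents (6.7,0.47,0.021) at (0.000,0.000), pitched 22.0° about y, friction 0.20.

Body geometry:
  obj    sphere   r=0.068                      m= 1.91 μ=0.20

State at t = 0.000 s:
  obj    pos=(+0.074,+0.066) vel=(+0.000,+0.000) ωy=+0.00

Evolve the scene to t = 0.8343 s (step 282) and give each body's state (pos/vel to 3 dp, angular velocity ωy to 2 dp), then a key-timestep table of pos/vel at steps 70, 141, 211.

State at t = 0.8343 s:
  obj    pos=(+1.704,-0.592) vel=(+3.906,-1.578) ωy=+61.94

Key-timestep trajectory:
   step    t(s)  obj.x    obj.z    obj.vx   obj.vz 
     70  0.2071   +0.174  +0.025  +0.970  -0.392
    141  0.4172   +0.481  -0.099  +1.953  -0.789
    211  0.6243   +0.986  -0.303  +2.923  -1.181


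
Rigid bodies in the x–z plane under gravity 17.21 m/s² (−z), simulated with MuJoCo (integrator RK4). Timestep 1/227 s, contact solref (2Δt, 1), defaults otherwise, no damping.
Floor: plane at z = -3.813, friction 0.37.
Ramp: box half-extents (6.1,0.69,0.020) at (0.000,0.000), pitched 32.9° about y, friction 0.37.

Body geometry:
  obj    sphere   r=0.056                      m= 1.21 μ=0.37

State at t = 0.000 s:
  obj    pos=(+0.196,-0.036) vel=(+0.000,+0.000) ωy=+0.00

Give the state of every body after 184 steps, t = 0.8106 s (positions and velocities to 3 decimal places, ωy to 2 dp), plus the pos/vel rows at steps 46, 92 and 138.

State at t = 0.8106 s:
  obj    pos=(+2.038,-1.228) vel=(+4.544,-2.940) ωy=+96.63

Key-timestep trajectory:
   step    t(s)  obj.x    obj.z    obj.vx   obj.vz 
     46  0.2026   +0.311  -0.111  +1.136  -0.735
     92  0.4053   +0.656  -0.334  +2.272  -1.470
    138  0.6079   +1.232  -0.707  +3.408  -2.205


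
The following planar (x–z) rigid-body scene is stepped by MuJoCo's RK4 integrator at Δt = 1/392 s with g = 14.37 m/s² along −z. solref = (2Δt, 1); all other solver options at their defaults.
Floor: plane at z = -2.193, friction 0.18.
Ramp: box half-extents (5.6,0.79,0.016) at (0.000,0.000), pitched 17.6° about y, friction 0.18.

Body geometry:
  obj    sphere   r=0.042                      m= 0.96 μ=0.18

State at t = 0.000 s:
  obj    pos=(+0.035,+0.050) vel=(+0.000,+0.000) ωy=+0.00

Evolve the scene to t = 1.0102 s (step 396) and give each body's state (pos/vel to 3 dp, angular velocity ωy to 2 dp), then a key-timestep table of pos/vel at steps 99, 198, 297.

State at t = 1.0102 s:
  obj    pos=(+1.545,-0.429) vel=(+2.989,-0.948) ωy=+74.64

Key-timestep trajectory:
   step    t(s)  obj.x    obj.z    obj.vx   obj.vz 
     99  0.2526   +0.129  +0.020  +0.747  -0.237
    198  0.5051   +0.412  -0.070  +1.494  -0.474
    297  0.7577   +0.884  -0.220  +2.241  -0.711


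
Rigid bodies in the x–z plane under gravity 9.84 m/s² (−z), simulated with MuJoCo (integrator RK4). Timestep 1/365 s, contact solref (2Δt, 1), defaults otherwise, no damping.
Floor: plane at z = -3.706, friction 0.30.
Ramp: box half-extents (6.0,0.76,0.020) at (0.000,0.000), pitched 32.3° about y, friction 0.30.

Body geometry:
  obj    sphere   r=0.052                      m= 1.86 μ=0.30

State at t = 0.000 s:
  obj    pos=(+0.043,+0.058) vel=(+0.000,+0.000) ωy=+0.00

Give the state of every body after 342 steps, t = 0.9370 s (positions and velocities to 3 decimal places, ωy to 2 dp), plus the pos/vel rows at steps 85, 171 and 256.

State at t = 0.9370 s:
  obj    pos=(+1.437,-0.823) vel=(+2.975,-1.881) ωy=+67.67

Key-timestep trajectory:
   step    t(s)  obj.x    obj.z    obj.vx   obj.vz 
     85  0.2329   +0.129  +0.004  +0.739  -0.467
    171  0.4685   +0.391  -0.162  +1.487  -0.940
    256  0.7014   +0.824  -0.436  +2.227  -1.408


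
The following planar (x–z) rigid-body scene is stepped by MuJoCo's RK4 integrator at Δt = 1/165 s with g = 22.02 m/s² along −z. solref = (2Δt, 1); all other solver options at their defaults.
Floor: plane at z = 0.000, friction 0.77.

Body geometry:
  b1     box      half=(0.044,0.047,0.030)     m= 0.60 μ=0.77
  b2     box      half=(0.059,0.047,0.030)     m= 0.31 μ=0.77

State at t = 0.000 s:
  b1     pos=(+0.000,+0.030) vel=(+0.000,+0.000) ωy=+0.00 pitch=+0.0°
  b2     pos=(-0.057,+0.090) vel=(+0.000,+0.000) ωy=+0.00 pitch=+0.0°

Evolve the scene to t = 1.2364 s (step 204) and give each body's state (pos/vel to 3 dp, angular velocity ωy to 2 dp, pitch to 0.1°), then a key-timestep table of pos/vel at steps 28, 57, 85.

State at t = 1.2364 s:
  b1     pos=(+0.000,+0.030) vel=(+0.000,+0.000) ωy=+0.00 pitch=+0.0°
  b2     pos=(-0.114,+0.059) vel=(+0.000,+0.000) ωy=+0.00 pitch=-90.0°

Key-timestep trajectory:
   step    t(s)  b1.x    b1.z    b1.vx   b1.vz   b2.x    b2.z    b2.vx   b2.vz 
     28  0.1697   +0.000  +0.030  +0.000  +0.000   -0.100  +0.064  -0.452  -0.070
     57  0.3455   +0.000  +0.030  +0.000  +0.000   -0.129  +0.064  +0.151  -0.036
     85  0.5152   +0.000  +0.030  +0.000  +0.000   -0.117  +0.059  -0.119  +0.066


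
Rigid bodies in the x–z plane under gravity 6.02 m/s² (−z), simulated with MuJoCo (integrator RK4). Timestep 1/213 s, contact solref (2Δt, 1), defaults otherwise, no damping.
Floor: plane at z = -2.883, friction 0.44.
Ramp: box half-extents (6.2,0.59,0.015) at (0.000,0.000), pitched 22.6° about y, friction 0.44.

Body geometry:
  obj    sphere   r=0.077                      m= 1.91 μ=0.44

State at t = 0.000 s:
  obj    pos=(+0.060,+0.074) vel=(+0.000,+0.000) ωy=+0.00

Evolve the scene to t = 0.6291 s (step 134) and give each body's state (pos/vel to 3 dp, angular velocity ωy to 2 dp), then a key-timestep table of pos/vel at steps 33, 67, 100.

State at t = 0.6291 s:
  obj    pos=(+0.362,-0.051) vel=(+0.960,-0.400) ωy=+13.50

Key-timestep trajectory:
   step    t(s)  obj.x    obj.z    obj.vx   obj.vz 
     33  0.1549   +0.079  +0.067  +0.236  -0.098
     67  0.3146   +0.136  +0.043  +0.480  -0.200
    100  0.4695   +0.228  +0.005  +0.716  -0.298


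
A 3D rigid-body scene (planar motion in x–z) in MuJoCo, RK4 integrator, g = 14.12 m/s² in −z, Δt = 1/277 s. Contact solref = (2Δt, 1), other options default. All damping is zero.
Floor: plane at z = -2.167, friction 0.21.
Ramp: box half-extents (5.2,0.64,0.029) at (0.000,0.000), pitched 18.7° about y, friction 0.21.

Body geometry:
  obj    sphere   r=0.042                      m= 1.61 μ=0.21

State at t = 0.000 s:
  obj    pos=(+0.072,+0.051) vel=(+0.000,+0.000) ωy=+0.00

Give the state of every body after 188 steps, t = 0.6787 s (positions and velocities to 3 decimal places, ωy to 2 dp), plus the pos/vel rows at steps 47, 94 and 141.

State at t = 0.6787 s:
  obj    pos=(+0.777,-0.188) vel=(+2.079,-0.704) ωy=+52.24

Key-timestep trajectory:
   step    t(s)  obj.x    obj.z    obj.vx   obj.vz 
     47  0.1697   +0.116  +0.036  +0.520  -0.176
     94  0.3394   +0.248  -0.009  +1.039  -0.352
    141  0.5090   +0.469  -0.084  +1.559  -0.528
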